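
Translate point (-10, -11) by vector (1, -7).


Translation: (x+dx, y+dy) = (-10+1, -11+-7) = (-9, -18)

(-9, -18)


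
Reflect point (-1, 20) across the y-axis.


Reflection across y-axis: (x, y) -> (-x, y)
(-1, 20) -> (1, 20)

(1, 20)


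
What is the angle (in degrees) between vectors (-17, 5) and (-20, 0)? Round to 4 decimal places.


dot = -17*-20 + 5*0 = 340
|u| = 17.72, |v| = 20
cos(angle) = 0.9594
angle = 16.3895 degrees

16.3895 degrees


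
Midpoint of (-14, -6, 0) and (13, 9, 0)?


Midpoint = ((-14+13)/2, (-6+9)/2, (0+0)/2) = (-0.5, 1.5, 0)

(-0.5, 1.5, 0)


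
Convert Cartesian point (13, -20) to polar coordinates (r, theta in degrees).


r = sqrt(13^2 + (-20)^2) = 23.8537
theta = atan2(-20, 13) = 303.0239 degrees

r = 23.8537, theta = 303.0239 degrees


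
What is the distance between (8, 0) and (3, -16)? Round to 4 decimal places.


d = sqrt((3-8)^2 + (-16-0)^2) = 16.7631

16.7631


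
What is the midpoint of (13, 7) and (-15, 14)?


Midpoint = ((13+-15)/2, (7+14)/2) = (-1, 10.5)

(-1, 10.5)


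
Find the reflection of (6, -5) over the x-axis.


Reflection across x-axis: (x, y) -> (x, -y)
(6, -5) -> (6, 5)

(6, 5)


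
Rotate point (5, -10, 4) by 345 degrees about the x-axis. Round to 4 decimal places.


x' = 5
y' = -10*cos(345) - 4*sin(345) = -8.624
z' = -10*sin(345) + 4*cos(345) = 6.4519

(5, -8.624, 6.4519)


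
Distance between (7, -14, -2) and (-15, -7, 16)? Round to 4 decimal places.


d = sqrt((-15-7)^2 + (-7--14)^2 + (16--2)^2) = 29.2746

29.2746


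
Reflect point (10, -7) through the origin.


Reflection through origin: (x, y) -> (-x, -y)
(10, -7) -> (-10, 7)

(-10, 7)


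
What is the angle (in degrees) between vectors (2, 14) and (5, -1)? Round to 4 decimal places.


dot = 2*5 + 14*-1 = -4
|u| = 14.1421, |v| = 5.099
cos(angle) = -0.0555
angle = 93.1798 degrees

93.1798 degrees


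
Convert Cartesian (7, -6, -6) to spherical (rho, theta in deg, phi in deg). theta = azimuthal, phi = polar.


rho = sqrt(7^2 + (-6)^2 + (-6)^2) = 11
theta = atan2(-6, 7) = 319.3987 deg
phi = acos(-6/11) = 123.0557 deg

rho = 11, theta = 319.3987 deg, phi = 123.0557 deg


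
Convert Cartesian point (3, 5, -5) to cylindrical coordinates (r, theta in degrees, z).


r = sqrt(3^2 + 5^2) = 5.831
theta = atan2(5, 3) = 59.0362 deg
z = -5

r = 5.831, theta = 59.0362 deg, z = -5


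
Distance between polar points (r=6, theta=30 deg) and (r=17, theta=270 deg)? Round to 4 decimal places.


d = sqrt(r1^2 + r2^2 - 2*r1*r2*cos(t2-t1))
d = sqrt(6^2 + 17^2 - 2*6*17*cos(270-30)) = 20.664

20.664


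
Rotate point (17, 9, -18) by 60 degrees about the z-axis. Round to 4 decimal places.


x' = 17*cos(60) - 9*sin(60) = 0.7058
y' = 17*sin(60) + 9*cos(60) = 19.2224
z' = -18

(0.7058, 19.2224, -18)


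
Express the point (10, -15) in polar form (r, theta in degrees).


r = sqrt(10^2 + (-15)^2) = 18.0278
theta = atan2(-15, 10) = 303.6901 degrees

r = 18.0278, theta = 303.6901 degrees


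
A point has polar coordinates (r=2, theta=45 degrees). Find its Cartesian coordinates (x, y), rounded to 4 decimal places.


x = 2 * cos(45) = 1.4142
y = 2 * sin(45) = 1.4142

(1.4142, 1.4142)


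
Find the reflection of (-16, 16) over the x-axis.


Reflection across x-axis: (x, y) -> (x, -y)
(-16, 16) -> (-16, -16)

(-16, -16)


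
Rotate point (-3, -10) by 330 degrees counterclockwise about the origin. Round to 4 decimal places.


x' = -3*cos(330) - -10*sin(330) = -7.5981
y' = -3*sin(330) + -10*cos(330) = -7.1603

(-7.5981, -7.1603)


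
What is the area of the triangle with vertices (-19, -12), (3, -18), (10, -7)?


Area = |x1(y2-y3) + x2(y3-y1) + x3(y1-y2)| / 2
= |-19*(-18--7) + 3*(-7--12) + 10*(-12--18)| / 2
= 142

142


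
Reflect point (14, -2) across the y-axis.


Reflection across y-axis: (x, y) -> (-x, y)
(14, -2) -> (-14, -2)

(-14, -2)


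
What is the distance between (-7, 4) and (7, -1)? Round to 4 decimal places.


d = sqrt((7--7)^2 + (-1-4)^2) = 14.8661

14.8661


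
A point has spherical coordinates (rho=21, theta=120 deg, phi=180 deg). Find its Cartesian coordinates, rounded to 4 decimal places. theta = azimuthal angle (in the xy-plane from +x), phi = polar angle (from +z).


x = 21 * sin(180) * cos(120) = 0
y = 21 * sin(180) * sin(120) = 0
z = 21 * cos(180) = -21

(0, 0, -21)


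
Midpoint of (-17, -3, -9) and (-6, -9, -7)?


Midpoint = ((-17+-6)/2, (-3+-9)/2, (-9+-7)/2) = (-11.5, -6, -8)

(-11.5, -6, -8)


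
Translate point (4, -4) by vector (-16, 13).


Translation: (x+dx, y+dy) = (4+-16, -4+13) = (-12, 9)

(-12, 9)


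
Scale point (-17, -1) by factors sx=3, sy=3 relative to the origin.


Scaling: (x*sx, y*sy) = (-17*3, -1*3) = (-51, -3)

(-51, -3)


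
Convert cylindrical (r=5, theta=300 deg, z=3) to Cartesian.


x = 5 * cos(300) = 2.5
y = 5 * sin(300) = -4.3301
z = 3

(2.5, -4.3301, 3)


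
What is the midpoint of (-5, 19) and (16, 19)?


Midpoint = ((-5+16)/2, (19+19)/2) = (5.5, 19)

(5.5, 19)


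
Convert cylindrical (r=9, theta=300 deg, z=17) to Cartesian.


x = 9 * cos(300) = 4.5
y = 9 * sin(300) = -7.7942
z = 17

(4.5, -7.7942, 17)


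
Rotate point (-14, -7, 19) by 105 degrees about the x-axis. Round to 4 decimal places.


x' = -14
y' = -7*cos(105) - 19*sin(105) = -16.5409
z' = -7*sin(105) + 19*cos(105) = -11.679

(-14, -16.5409, -11.679)


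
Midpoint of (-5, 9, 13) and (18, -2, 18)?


Midpoint = ((-5+18)/2, (9+-2)/2, (13+18)/2) = (6.5, 3.5, 15.5)

(6.5, 3.5, 15.5)


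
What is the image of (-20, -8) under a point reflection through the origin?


Reflection through origin: (x, y) -> (-x, -y)
(-20, -8) -> (20, 8)

(20, 8)


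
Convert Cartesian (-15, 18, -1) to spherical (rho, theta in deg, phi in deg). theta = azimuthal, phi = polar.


rho = sqrt((-15)^2 + 18^2 + (-1)^2) = 23.4521
theta = atan2(18, -15) = 129.8056 deg
phi = acos(-1/23.4521) = 92.4438 deg

rho = 23.4521, theta = 129.8056 deg, phi = 92.4438 deg


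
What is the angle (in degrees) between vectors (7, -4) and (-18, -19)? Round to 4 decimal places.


dot = 7*-18 + -4*-19 = -50
|u| = 8.0623, |v| = 26.1725
cos(angle) = -0.237
angle = 103.707 degrees

103.707 degrees


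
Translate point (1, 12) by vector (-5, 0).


Translation: (x+dx, y+dy) = (1+-5, 12+0) = (-4, 12)

(-4, 12)


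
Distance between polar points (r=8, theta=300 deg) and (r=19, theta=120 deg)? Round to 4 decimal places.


d = sqrt(r1^2 + r2^2 - 2*r1*r2*cos(t2-t1))
d = sqrt(8^2 + 19^2 - 2*8*19*cos(120-300)) = 27

27


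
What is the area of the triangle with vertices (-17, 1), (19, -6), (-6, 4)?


Area = |x1(y2-y3) + x2(y3-y1) + x3(y1-y2)| / 2
= |-17*(-6-4) + 19*(4-1) + -6*(1--6)| / 2
= 92.5

92.5


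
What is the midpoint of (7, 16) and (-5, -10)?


Midpoint = ((7+-5)/2, (16+-10)/2) = (1, 3)

(1, 3)


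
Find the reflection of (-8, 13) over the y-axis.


Reflection across y-axis: (x, y) -> (-x, y)
(-8, 13) -> (8, 13)

(8, 13)


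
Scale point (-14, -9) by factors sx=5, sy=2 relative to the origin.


Scaling: (x*sx, y*sy) = (-14*5, -9*2) = (-70, -18)

(-70, -18)


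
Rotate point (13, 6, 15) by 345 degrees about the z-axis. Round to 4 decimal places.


x' = 13*cos(345) - 6*sin(345) = 14.11
y' = 13*sin(345) + 6*cos(345) = 2.4309
z' = 15

(14.11, 2.4309, 15)


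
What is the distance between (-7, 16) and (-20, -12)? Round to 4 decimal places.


d = sqrt((-20--7)^2 + (-12-16)^2) = 30.8707

30.8707


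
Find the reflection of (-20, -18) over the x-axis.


Reflection across x-axis: (x, y) -> (x, -y)
(-20, -18) -> (-20, 18)

(-20, 18)


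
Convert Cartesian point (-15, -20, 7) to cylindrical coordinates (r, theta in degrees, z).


r = sqrt((-15)^2 + (-20)^2) = 25
theta = atan2(-20, -15) = 233.1301 deg
z = 7

r = 25, theta = 233.1301 deg, z = 7


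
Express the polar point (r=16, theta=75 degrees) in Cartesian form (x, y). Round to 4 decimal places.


x = 16 * cos(75) = 4.1411
y = 16 * sin(75) = 15.4548

(4.1411, 15.4548)


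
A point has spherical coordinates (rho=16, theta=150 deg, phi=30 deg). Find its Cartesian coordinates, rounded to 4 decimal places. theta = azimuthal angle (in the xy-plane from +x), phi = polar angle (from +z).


x = 16 * sin(30) * cos(150) = -6.9282
y = 16 * sin(30) * sin(150) = 4
z = 16 * cos(30) = 13.8564

(-6.9282, 4, 13.8564)


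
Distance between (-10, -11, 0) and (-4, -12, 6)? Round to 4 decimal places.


d = sqrt((-4--10)^2 + (-12--11)^2 + (6-0)^2) = 8.544

8.544


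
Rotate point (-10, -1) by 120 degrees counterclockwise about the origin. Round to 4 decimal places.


x' = -10*cos(120) - -1*sin(120) = 5.866
y' = -10*sin(120) + -1*cos(120) = -8.1603

(5.866, -8.1603)


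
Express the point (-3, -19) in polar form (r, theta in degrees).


r = sqrt((-3)^2 + (-19)^2) = 19.2354
theta = atan2(-19, -3) = 261.0274 degrees

r = 19.2354, theta = 261.0274 degrees


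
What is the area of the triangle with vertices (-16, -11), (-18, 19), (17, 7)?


Area = |x1(y2-y3) + x2(y3-y1) + x3(y1-y2)| / 2
= |-16*(19-7) + -18*(7--11) + 17*(-11-19)| / 2
= 513

513


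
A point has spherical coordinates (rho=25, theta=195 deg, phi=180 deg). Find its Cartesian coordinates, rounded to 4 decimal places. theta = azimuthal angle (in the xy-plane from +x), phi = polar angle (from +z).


x = 25 * sin(180) * cos(195) = 0
y = 25 * sin(180) * sin(195) = 0
z = 25 * cos(180) = -25

(0, 0, -25)


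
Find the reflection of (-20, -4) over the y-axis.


Reflection across y-axis: (x, y) -> (-x, y)
(-20, -4) -> (20, -4)

(20, -4)


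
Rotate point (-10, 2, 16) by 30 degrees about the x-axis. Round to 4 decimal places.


x' = -10
y' = 2*cos(30) - 16*sin(30) = -6.2679
z' = 2*sin(30) + 16*cos(30) = 14.8564

(-10, -6.2679, 14.8564)


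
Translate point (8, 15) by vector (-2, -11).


Translation: (x+dx, y+dy) = (8+-2, 15+-11) = (6, 4)

(6, 4)


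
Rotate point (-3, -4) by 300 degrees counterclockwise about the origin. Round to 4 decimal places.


x' = -3*cos(300) - -4*sin(300) = -4.9641
y' = -3*sin(300) + -4*cos(300) = 0.5981

(-4.9641, 0.5981)


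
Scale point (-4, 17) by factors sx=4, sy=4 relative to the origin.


Scaling: (x*sx, y*sy) = (-4*4, 17*4) = (-16, 68)

(-16, 68)


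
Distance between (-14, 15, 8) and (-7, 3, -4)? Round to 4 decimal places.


d = sqrt((-7--14)^2 + (3-15)^2 + (-4-8)^2) = 18.3576

18.3576


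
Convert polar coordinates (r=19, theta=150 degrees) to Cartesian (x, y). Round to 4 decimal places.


x = 19 * cos(150) = -16.4545
y = 19 * sin(150) = 9.5

(-16.4545, 9.5)


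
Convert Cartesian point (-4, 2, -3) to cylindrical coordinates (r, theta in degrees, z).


r = sqrt((-4)^2 + 2^2) = 4.4721
theta = atan2(2, -4) = 153.4349 deg
z = -3

r = 4.4721, theta = 153.4349 deg, z = -3


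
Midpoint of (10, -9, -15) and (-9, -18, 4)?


Midpoint = ((10+-9)/2, (-9+-18)/2, (-15+4)/2) = (0.5, -13.5, -5.5)

(0.5, -13.5, -5.5)


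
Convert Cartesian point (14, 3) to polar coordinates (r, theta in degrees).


r = sqrt(14^2 + 3^2) = 14.3178
theta = atan2(3, 14) = 12.0948 degrees

r = 14.3178, theta = 12.0948 degrees


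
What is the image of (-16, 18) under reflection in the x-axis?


Reflection across x-axis: (x, y) -> (x, -y)
(-16, 18) -> (-16, -18)

(-16, -18)


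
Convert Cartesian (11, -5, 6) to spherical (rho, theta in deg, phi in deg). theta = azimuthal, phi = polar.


rho = sqrt(11^2 + (-5)^2 + 6^2) = 13.4907
theta = atan2(-5, 11) = 335.556 deg
phi = acos(6/13.4907) = 63.5927 deg

rho = 13.4907, theta = 335.556 deg, phi = 63.5927 deg


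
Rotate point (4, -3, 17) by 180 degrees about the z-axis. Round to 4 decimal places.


x' = 4*cos(180) - -3*sin(180) = -4
y' = 4*sin(180) + -3*cos(180) = 3
z' = 17

(-4, 3, 17)


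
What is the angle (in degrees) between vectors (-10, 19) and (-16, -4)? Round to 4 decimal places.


dot = -10*-16 + 19*-4 = 84
|u| = 21.4709, |v| = 16.4924
cos(angle) = 0.2372
angle = 76.2777 degrees

76.2777 degrees


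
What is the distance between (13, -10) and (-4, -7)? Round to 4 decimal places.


d = sqrt((-4-13)^2 + (-7--10)^2) = 17.2627

17.2627


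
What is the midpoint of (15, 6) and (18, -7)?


Midpoint = ((15+18)/2, (6+-7)/2) = (16.5, -0.5)

(16.5, -0.5)


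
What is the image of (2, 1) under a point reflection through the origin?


Reflection through origin: (x, y) -> (-x, -y)
(2, 1) -> (-2, -1)

(-2, -1)


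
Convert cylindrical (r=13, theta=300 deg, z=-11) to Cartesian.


x = 13 * cos(300) = 6.5
y = 13 * sin(300) = -11.2583
z = -11

(6.5, -11.2583, -11)


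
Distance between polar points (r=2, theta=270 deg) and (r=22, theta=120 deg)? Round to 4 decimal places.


d = sqrt(r1^2 + r2^2 - 2*r1*r2*cos(t2-t1))
d = sqrt(2^2 + 22^2 - 2*2*22*cos(120-270)) = 23.7531

23.7531


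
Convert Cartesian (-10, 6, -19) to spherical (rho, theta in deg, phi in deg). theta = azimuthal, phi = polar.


rho = sqrt((-10)^2 + 6^2 + (-19)^2) = 22.2935
theta = atan2(6, -10) = 149.0362 deg
phi = acos(-19/22.2935) = 148.459 deg

rho = 22.2935, theta = 149.0362 deg, phi = 148.459 deg


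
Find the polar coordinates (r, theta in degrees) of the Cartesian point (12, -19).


r = sqrt(12^2 + (-19)^2) = 22.4722
theta = atan2(-19, 12) = 302.2756 degrees

r = 22.4722, theta = 302.2756 degrees


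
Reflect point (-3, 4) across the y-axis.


Reflection across y-axis: (x, y) -> (-x, y)
(-3, 4) -> (3, 4)

(3, 4)


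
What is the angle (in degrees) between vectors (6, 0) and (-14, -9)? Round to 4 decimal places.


dot = 6*-14 + 0*-9 = -84
|u| = 6, |v| = 16.6433
cos(angle) = -0.8412
angle = 147.2648 degrees

147.2648 degrees


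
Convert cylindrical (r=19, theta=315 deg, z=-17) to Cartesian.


x = 19 * cos(315) = 13.435
y = 19 * sin(315) = -13.435
z = -17

(13.435, -13.435, -17)


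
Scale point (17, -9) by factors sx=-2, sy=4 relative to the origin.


Scaling: (x*sx, y*sy) = (17*-2, -9*4) = (-34, -36)

(-34, -36)


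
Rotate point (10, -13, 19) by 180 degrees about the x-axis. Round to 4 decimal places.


x' = 10
y' = -13*cos(180) - 19*sin(180) = 13
z' = -13*sin(180) + 19*cos(180) = -19

(10, 13, -19)


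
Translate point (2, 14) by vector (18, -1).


Translation: (x+dx, y+dy) = (2+18, 14+-1) = (20, 13)

(20, 13)


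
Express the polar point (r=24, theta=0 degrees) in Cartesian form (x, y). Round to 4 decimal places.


x = 24 * cos(0) = 24
y = 24 * sin(0) = 0

(24, 0)


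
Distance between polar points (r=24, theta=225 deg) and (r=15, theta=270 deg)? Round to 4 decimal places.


d = sqrt(r1^2 + r2^2 - 2*r1*r2*cos(t2-t1))
d = sqrt(24^2 + 15^2 - 2*24*15*cos(270-225)) = 17.0846

17.0846


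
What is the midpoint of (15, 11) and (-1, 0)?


Midpoint = ((15+-1)/2, (11+0)/2) = (7, 5.5)

(7, 5.5)


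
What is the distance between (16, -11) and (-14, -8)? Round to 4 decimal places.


d = sqrt((-14-16)^2 + (-8--11)^2) = 30.1496

30.1496


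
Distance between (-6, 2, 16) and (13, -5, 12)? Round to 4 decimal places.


d = sqrt((13--6)^2 + (-5-2)^2 + (12-16)^2) = 20.6398

20.6398


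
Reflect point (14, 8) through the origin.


Reflection through origin: (x, y) -> (-x, -y)
(14, 8) -> (-14, -8)

(-14, -8)


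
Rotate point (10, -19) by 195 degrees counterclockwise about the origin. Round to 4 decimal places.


x' = 10*cos(195) - -19*sin(195) = -14.5768
y' = 10*sin(195) + -19*cos(195) = 15.7644

(-14.5768, 15.7644)


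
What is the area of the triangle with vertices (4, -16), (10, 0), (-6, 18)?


Area = |x1(y2-y3) + x2(y3-y1) + x3(y1-y2)| / 2
= |4*(0-18) + 10*(18--16) + -6*(-16-0)| / 2
= 182

182


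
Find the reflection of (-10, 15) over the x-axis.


Reflection across x-axis: (x, y) -> (x, -y)
(-10, 15) -> (-10, -15)

(-10, -15)


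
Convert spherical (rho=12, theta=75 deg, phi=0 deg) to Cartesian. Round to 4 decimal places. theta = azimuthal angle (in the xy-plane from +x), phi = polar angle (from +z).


x = 12 * sin(0) * cos(75) = 0
y = 12 * sin(0) * sin(75) = 0
z = 12 * cos(0) = 12

(0, 0, 12)


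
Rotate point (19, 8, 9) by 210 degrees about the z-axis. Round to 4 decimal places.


x' = 19*cos(210) - 8*sin(210) = -12.4545
y' = 19*sin(210) + 8*cos(210) = -16.4282
z' = 9

(-12.4545, -16.4282, 9)


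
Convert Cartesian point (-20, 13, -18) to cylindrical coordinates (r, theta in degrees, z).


r = sqrt((-20)^2 + 13^2) = 23.8537
theta = atan2(13, -20) = 146.9761 deg
z = -18

r = 23.8537, theta = 146.9761 deg, z = -18


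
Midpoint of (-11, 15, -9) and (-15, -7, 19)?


Midpoint = ((-11+-15)/2, (15+-7)/2, (-9+19)/2) = (-13, 4, 5)

(-13, 4, 5)


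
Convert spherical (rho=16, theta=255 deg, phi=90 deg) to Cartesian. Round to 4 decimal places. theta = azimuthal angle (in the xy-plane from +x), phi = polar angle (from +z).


x = 16 * sin(90) * cos(255) = -4.1411
y = 16 * sin(90) * sin(255) = -15.4548
z = 16 * cos(90) = 0

(-4.1411, -15.4548, 0)


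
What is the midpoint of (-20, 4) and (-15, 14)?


Midpoint = ((-20+-15)/2, (4+14)/2) = (-17.5, 9)

(-17.5, 9)


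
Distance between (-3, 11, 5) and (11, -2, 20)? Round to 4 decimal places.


d = sqrt((11--3)^2 + (-2-11)^2 + (20-5)^2) = 24.2899

24.2899


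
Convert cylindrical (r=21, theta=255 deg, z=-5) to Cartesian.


x = 21 * cos(255) = -5.4352
y = 21 * sin(255) = -20.2844
z = -5

(-5.4352, -20.2844, -5)


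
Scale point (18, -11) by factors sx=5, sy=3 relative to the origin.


Scaling: (x*sx, y*sy) = (18*5, -11*3) = (90, -33)

(90, -33)


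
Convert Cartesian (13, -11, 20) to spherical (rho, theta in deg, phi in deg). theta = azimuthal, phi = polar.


rho = sqrt(13^2 + (-11)^2 + 20^2) = 26.2679
theta = atan2(-11, 13) = 319.7636 deg
phi = acos(20/26.2679) = 40.4134 deg

rho = 26.2679, theta = 319.7636 deg, phi = 40.4134 deg


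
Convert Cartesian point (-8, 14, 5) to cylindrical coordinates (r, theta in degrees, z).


r = sqrt((-8)^2 + 14^2) = 16.1245
theta = atan2(14, -8) = 119.7449 deg
z = 5

r = 16.1245, theta = 119.7449 deg, z = 5


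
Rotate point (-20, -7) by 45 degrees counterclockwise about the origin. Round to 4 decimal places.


x' = -20*cos(45) - -7*sin(45) = -9.1924
y' = -20*sin(45) + -7*cos(45) = -19.0919

(-9.1924, -19.0919)


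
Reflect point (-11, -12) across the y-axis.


Reflection across y-axis: (x, y) -> (-x, y)
(-11, -12) -> (11, -12)

(11, -12)


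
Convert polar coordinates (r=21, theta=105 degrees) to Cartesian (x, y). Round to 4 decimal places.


x = 21 * cos(105) = -5.4352
y = 21 * sin(105) = 20.2844

(-5.4352, 20.2844)


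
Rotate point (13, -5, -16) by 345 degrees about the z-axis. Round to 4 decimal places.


x' = 13*cos(345) - -5*sin(345) = 11.2629
y' = 13*sin(345) + -5*cos(345) = -8.1943
z' = -16

(11.2629, -8.1943, -16)


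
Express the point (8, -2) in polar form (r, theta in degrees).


r = sqrt(8^2 + (-2)^2) = 8.2462
theta = atan2(-2, 8) = 345.9638 degrees

r = 8.2462, theta = 345.9638 degrees


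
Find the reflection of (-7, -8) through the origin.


Reflection through origin: (x, y) -> (-x, -y)
(-7, -8) -> (7, 8)

(7, 8)


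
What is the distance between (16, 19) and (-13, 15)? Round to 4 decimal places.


d = sqrt((-13-16)^2 + (15-19)^2) = 29.2746

29.2746


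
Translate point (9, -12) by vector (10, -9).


Translation: (x+dx, y+dy) = (9+10, -12+-9) = (19, -21)

(19, -21)


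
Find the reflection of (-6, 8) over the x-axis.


Reflection across x-axis: (x, y) -> (x, -y)
(-6, 8) -> (-6, -8)

(-6, -8)


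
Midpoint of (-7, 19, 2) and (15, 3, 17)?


Midpoint = ((-7+15)/2, (19+3)/2, (2+17)/2) = (4, 11, 9.5)

(4, 11, 9.5)


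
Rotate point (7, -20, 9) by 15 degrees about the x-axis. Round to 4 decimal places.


x' = 7
y' = -20*cos(15) - 9*sin(15) = -21.6479
z' = -20*sin(15) + 9*cos(15) = 3.517

(7, -21.6479, 3.517)


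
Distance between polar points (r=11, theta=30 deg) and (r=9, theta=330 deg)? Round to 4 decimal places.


d = sqrt(r1^2 + r2^2 - 2*r1*r2*cos(t2-t1))
d = sqrt(11^2 + 9^2 - 2*11*9*cos(330-30)) = 10.1489

10.1489


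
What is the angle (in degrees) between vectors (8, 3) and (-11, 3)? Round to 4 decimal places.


dot = 8*-11 + 3*3 = -79
|u| = 8.544, |v| = 11.4018
cos(angle) = -0.8109
angle = 144.1888 degrees

144.1888 degrees


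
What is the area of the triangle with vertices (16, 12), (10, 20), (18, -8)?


Area = |x1(y2-y3) + x2(y3-y1) + x3(y1-y2)| / 2
= |16*(20--8) + 10*(-8-12) + 18*(12-20)| / 2
= 52

52


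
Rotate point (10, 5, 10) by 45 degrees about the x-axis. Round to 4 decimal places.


x' = 10
y' = 5*cos(45) - 10*sin(45) = -3.5355
z' = 5*sin(45) + 10*cos(45) = 10.6066

(10, -3.5355, 10.6066)


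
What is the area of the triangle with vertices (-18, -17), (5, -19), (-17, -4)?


Area = |x1(y2-y3) + x2(y3-y1) + x3(y1-y2)| / 2
= |-18*(-19--4) + 5*(-4--17) + -17*(-17--19)| / 2
= 150.5

150.5


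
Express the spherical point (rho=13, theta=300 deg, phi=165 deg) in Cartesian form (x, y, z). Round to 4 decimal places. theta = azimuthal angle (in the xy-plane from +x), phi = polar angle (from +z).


x = 13 * sin(165) * cos(300) = 1.6823
y = 13 * sin(165) * sin(300) = -2.9139
z = 13 * cos(165) = -12.557

(1.6823, -2.9139, -12.557)


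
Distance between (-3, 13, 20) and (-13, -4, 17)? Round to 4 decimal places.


d = sqrt((-13--3)^2 + (-4-13)^2 + (17-20)^2) = 19.9499

19.9499


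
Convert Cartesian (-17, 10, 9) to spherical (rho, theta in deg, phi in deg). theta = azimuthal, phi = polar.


rho = sqrt((-17)^2 + 10^2 + 9^2) = 21.6795
theta = atan2(10, -17) = 149.5345 deg
phi = acos(9/21.6795) = 65.4719 deg

rho = 21.6795, theta = 149.5345 deg, phi = 65.4719 deg


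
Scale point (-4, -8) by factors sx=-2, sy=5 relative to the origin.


Scaling: (x*sx, y*sy) = (-4*-2, -8*5) = (8, -40)

(8, -40)


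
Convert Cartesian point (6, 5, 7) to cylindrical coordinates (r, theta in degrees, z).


r = sqrt(6^2 + 5^2) = 7.8102
theta = atan2(5, 6) = 39.8056 deg
z = 7

r = 7.8102, theta = 39.8056 deg, z = 7


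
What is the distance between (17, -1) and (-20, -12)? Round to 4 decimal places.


d = sqrt((-20-17)^2 + (-12--1)^2) = 38.6005

38.6005


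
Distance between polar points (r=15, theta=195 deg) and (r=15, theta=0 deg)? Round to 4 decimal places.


d = sqrt(r1^2 + r2^2 - 2*r1*r2*cos(t2-t1))
d = sqrt(15^2 + 15^2 - 2*15*15*cos(0-195)) = 29.7433

29.7433


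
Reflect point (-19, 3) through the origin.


Reflection through origin: (x, y) -> (-x, -y)
(-19, 3) -> (19, -3)

(19, -3)


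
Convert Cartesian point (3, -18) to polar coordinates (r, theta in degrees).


r = sqrt(3^2 + (-18)^2) = 18.2483
theta = atan2(-18, 3) = 279.4623 degrees

r = 18.2483, theta = 279.4623 degrees


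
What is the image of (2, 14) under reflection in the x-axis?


Reflection across x-axis: (x, y) -> (x, -y)
(2, 14) -> (2, -14)

(2, -14)


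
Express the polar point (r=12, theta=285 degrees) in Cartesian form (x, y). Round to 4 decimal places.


x = 12 * cos(285) = 3.1058
y = 12 * sin(285) = -11.5911

(3.1058, -11.5911)


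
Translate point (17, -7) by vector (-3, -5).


Translation: (x+dx, y+dy) = (17+-3, -7+-5) = (14, -12)

(14, -12)


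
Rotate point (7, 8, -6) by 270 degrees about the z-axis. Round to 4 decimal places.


x' = 7*cos(270) - 8*sin(270) = 8
y' = 7*sin(270) + 8*cos(270) = -7
z' = -6

(8, -7, -6)


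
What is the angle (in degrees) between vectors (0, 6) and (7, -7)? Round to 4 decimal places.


dot = 0*7 + 6*-7 = -42
|u| = 6, |v| = 9.8995
cos(angle) = -0.7071
angle = 135 degrees

135 degrees


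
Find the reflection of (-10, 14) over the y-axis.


Reflection across y-axis: (x, y) -> (-x, y)
(-10, 14) -> (10, 14)

(10, 14)


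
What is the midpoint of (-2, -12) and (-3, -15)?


Midpoint = ((-2+-3)/2, (-12+-15)/2) = (-2.5, -13.5)

(-2.5, -13.5)


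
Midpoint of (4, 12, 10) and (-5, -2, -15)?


Midpoint = ((4+-5)/2, (12+-2)/2, (10+-15)/2) = (-0.5, 5, -2.5)

(-0.5, 5, -2.5)


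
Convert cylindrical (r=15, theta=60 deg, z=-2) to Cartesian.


x = 15 * cos(60) = 7.5
y = 15 * sin(60) = 12.9904
z = -2

(7.5, 12.9904, -2)


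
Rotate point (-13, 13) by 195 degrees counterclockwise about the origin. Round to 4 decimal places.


x' = -13*cos(195) - 13*sin(195) = 15.9217
y' = -13*sin(195) + 13*cos(195) = -9.1924

(15.9217, -9.1924)


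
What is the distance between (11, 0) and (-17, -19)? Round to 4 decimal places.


d = sqrt((-17-11)^2 + (-19-0)^2) = 33.8378

33.8378


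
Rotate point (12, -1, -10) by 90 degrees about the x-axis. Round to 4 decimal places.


x' = 12
y' = -1*cos(90) - -10*sin(90) = 10
z' = -1*sin(90) + -10*cos(90) = -1

(12, 10, -1)


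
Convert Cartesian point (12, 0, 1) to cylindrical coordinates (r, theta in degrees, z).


r = sqrt(12^2 + 0^2) = 12
theta = atan2(0, 12) = 0 deg
z = 1

r = 12, theta = 0 deg, z = 1


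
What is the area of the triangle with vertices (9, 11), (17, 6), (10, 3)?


Area = |x1(y2-y3) + x2(y3-y1) + x3(y1-y2)| / 2
= |9*(6-3) + 17*(3-11) + 10*(11-6)| / 2
= 29.5

29.5


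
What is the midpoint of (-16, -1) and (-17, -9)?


Midpoint = ((-16+-17)/2, (-1+-9)/2) = (-16.5, -5)

(-16.5, -5)


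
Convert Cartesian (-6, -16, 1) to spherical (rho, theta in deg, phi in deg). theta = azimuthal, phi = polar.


rho = sqrt((-6)^2 + (-16)^2 + 1^2) = 17.1172
theta = atan2(-16, -6) = 249.444 deg
phi = acos(1/17.1172) = 86.6508 deg

rho = 17.1172, theta = 249.444 deg, phi = 86.6508 deg


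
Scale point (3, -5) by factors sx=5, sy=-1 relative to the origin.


Scaling: (x*sx, y*sy) = (3*5, -5*-1) = (15, 5)

(15, 5)


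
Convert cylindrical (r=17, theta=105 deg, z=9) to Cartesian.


x = 17 * cos(105) = -4.3999
y = 17 * sin(105) = 16.4207
z = 9

(-4.3999, 16.4207, 9)


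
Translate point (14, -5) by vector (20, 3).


Translation: (x+dx, y+dy) = (14+20, -5+3) = (34, -2)

(34, -2)


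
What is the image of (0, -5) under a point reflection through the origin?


Reflection through origin: (x, y) -> (-x, -y)
(0, -5) -> (0, 5)

(0, 5)


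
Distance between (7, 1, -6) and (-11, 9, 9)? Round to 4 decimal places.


d = sqrt((-11-7)^2 + (9-1)^2 + (9--6)^2) = 24.7588

24.7588


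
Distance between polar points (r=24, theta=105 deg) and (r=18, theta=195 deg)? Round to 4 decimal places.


d = sqrt(r1^2 + r2^2 - 2*r1*r2*cos(t2-t1))
d = sqrt(24^2 + 18^2 - 2*24*18*cos(195-105)) = 30

30


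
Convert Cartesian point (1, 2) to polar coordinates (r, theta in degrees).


r = sqrt(1^2 + 2^2) = 2.2361
theta = atan2(2, 1) = 63.4349 degrees

r = 2.2361, theta = 63.4349 degrees


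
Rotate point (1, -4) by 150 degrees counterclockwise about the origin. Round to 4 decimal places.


x' = 1*cos(150) - -4*sin(150) = 1.134
y' = 1*sin(150) + -4*cos(150) = 3.9641

(1.134, 3.9641)


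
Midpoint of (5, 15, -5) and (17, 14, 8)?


Midpoint = ((5+17)/2, (15+14)/2, (-5+8)/2) = (11, 14.5, 1.5)

(11, 14.5, 1.5)


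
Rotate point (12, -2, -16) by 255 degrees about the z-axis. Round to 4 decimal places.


x' = 12*cos(255) - -2*sin(255) = -5.0377
y' = 12*sin(255) + -2*cos(255) = -11.0735
z' = -16

(-5.0377, -11.0735, -16)


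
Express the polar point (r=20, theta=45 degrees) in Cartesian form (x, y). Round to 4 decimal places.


x = 20 * cos(45) = 14.1421
y = 20 * sin(45) = 14.1421

(14.1421, 14.1421)


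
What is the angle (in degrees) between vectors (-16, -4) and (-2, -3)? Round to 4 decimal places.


dot = -16*-2 + -4*-3 = 44
|u| = 16.4924, |v| = 3.6056
cos(angle) = 0.7399
angle = 42.2737 degrees

42.2737 degrees


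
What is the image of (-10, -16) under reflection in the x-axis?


Reflection across x-axis: (x, y) -> (x, -y)
(-10, -16) -> (-10, 16)

(-10, 16)


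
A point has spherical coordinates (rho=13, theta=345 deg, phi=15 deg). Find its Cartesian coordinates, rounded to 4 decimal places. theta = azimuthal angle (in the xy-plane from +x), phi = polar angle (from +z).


x = 13 * sin(15) * cos(345) = 3.25
y = 13 * sin(15) * sin(345) = -0.8708
z = 13 * cos(15) = 12.557

(3.25, -0.8708, 12.557)


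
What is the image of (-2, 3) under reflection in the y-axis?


Reflection across y-axis: (x, y) -> (-x, y)
(-2, 3) -> (2, 3)

(2, 3)


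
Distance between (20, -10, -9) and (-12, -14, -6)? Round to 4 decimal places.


d = sqrt((-12-20)^2 + (-14--10)^2 + (-6--9)^2) = 32.3883

32.3883


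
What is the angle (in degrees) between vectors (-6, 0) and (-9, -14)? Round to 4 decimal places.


dot = -6*-9 + 0*-14 = 54
|u| = 6, |v| = 16.6433
cos(angle) = 0.5408
angle = 57.2648 degrees

57.2648 degrees


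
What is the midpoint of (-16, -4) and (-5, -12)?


Midpoint = ((-16+-5)/2, (-4+-12)/2) = (-10.5, -8)

(-10.5, -8)


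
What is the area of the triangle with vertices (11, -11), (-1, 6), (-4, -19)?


Area = |x1(y2-y3) + x2(y3-y1) + x3(y1-y2)| / 2
= |11*(6--19) + -1*(-19--11) + -4*(-11-6)| / 2
= 175.5

175.5


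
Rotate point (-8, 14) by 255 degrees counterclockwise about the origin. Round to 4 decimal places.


x' = -8*cos(255) - 14*sin(255) = 15.5935
y' = -8*sin(255) + 14*cos(255) = 4.1039

(15.5935, 4.1039)


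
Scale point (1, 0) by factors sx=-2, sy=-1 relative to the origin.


Scaling: (x*sx, y*sy) = (1*-2, 0*-1) = (-2, 0)

(-2, 0)


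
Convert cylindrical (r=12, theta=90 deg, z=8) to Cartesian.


x = 12 * cos(90) = 0
y = 12 * sin(90) = 12
z = 8

(0, 12, 8)


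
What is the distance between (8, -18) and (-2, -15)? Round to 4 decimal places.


d = sqrt((-2-8)^2 + (-15--18)^2) = 10.4403

10.4403


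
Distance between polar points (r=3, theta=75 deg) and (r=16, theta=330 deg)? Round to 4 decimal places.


d = sqrt(r1^2 + r2^2 - 2*r1*r2*cos(t2-t1))
d = sqrt(3^2 + 16^2 - 2*3*16*cos(330-75)) = 17.0249

17.0249


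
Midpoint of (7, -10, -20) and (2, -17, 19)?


Midpoint = ((7+2)/2, (-10+-17)/2, (-20+19)/2) = (4.5, -13.5, -0.5)

(4.5, -13.5, -0.5)


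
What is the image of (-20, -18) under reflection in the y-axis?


Reflection across y-axis: (x, y) -> (-x, y)
(-20, -18) -> (20, -18)

(20, -18)


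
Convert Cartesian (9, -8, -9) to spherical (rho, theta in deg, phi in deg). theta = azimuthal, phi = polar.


rho = sqrt(9^2 + (-8)^2 + (-9)^2) = 15.0333
theta = atan2(-8, 9) = 318.3665 deg
phi = acos(-9/15.0333) = 126.7748 deg

rho = 15.0333, theta = 318.3665 deg, phi = 126.7748 deg


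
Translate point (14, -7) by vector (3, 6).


Translation: (x+dx, y+dy) = (14+3, -7+6) = (17, -1)

(17, -1)


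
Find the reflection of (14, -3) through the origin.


Reflection through origin: (x, y) -> (-x, -y)
(14, -3) -> (-14, 3)

(-14, 3)


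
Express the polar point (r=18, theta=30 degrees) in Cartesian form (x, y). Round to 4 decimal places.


x = 18 * cos(30) = 15.5885
y = 18 * sin(30) = 9

(15.5885, 9)


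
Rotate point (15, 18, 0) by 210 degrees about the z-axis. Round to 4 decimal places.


x' = 15*cos(210) - 18*sin(210) = -3.9904
y' = 15*sin(210) + 18*cos(210) = -23.0885
z' = 0

(-3.9904, -23.0885, 0)


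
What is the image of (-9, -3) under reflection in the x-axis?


Reflection across x-axis: (x, y) -> (x, -y)
(-9, -3) -> (-9, 3)

(-9, 3)


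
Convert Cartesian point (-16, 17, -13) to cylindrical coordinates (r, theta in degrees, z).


r = sqrt((-16)^2 + 17^2) = 23.3452
theta = atan2(17, -16) = 133.2643 deg
z = -13

r = 23.3452, theta = 133.2643 deg, z = -13


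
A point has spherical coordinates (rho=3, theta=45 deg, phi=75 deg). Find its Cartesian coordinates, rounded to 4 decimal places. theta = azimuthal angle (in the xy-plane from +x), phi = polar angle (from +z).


x = 3 * sin(75) * cos(45) = 2.049
y = 3 * sin(75) * sin(45) = 2.049
z = 3 * cos(75) = 0.7765

(2.049, 2.049, 0.7765)


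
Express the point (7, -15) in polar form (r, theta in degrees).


r = sqrt(7^2 + (-15)^2) = 16.5529
theta = atan2(-15, 7) = 295.0169 degrees

r = 16.5529, theta = 295.0169 degrees


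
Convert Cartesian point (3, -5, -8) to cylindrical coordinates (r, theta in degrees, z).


r = sqrt(3^2 + (-5)^2) = 5.831
theta = atan2(-5, 3) = 300.9638 deg
z = -8

r = 5.831, theta = 300.9638 deg, z = -8


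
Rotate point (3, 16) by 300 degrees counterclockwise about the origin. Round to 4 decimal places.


x' = 3*cos(300) - 16*sin(300) = 15.3564
y' = 3*sin(300) + 16*cos(300) = 5.4019

(15.3564, 5.4019)


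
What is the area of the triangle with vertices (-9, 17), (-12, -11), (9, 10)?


Area = |x1(y2-y3) + x2(y3-y1) + x3(y1-y2)| / 2
= |-9*(-11-10) + -12*(10-17) + 9*(17--11)| / 2
= 262.5

262.5


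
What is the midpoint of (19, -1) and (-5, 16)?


Midpoint = ((19+-5)/2, (-1+16)/2) = (7, 7.5)

(7, 7.5)


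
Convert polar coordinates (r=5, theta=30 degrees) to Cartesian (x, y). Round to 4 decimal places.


x = 5 * cos(30) = 4.3301
y = 5 * sin(30) = 2.5

(4.3301, 2.5)


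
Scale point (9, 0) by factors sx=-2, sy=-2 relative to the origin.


Scaling: (x*sx, y*sy) = (9*-2, 0*-2) = (-18, 0)

(-18, 0)


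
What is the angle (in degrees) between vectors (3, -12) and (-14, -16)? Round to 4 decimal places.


dot = 3*-14 + -12*-16 = 150
|u| = 12.3693, |v| = 21.2603
cos(angle) = 0.5704
angle = 55.2222 degrees

55.2222 degrees


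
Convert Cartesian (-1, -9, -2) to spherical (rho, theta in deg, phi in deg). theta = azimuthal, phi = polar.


rho = sqrt((-1)^2 + (-9)^2 + (-2)^2) = 9.2736
theta = atan2(-9, -1) = 263.6598 deg
phi = acos(-2/9.2736) = 102.4546 deg

rho = 9.2736, theta = 263.6598 deg, phi = 102.4546 deg


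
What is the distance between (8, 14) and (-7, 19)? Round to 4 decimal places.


d = sqrt((-7-8)^2 + (19-14)^2) = 15.8114

15.8114


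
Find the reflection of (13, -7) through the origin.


Reflection through origin: (x, y) -> (-x, -y)
(13, -7) -> (-13, 7)

(-13, 7)


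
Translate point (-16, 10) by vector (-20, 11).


Translation: (x+dx, y+dy) = (-16+-20, 10+11) = (-36, 21)

(-36, 21)


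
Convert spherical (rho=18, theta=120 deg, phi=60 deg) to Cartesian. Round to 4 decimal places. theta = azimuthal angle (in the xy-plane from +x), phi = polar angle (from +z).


x = 18 * sin(60) * cos(120) = -7.7942
y = 18 * sin(60) * sin(120) = 13.5
z = 18 * cos(60) = 9

(-7.7942, 13.5, 9)


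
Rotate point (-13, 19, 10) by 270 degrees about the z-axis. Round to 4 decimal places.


x' = -13*cos(270) - 19*sin(270) = 19
y' = -13*sin(270) + 19*cos(270) = 13
z' = 10

(19, 13, 10)


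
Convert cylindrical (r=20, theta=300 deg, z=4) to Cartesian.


x = 20 * cos(300) = 10
y = 20 * sin(300) = -17.3205
z = 4

(10, -17.3205, 4)


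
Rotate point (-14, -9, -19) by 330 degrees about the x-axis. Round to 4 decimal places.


x' = -14
y' = -9*cos(330) - -19*sin(330) = -17.2942
z' = -9*sin(330) + -19*cos(330) = -11.9545

(-14, -17.2942, -11.9545)


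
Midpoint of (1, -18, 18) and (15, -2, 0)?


Midpoint = ((1+15)/2, (-18+-2)/2, (18+0)/2) = (8, -10, 9)

(8, -10, 9)


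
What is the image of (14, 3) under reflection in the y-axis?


Reflection across y-axis: (x, y) -> (-x, y)
(14, 3) -> (-14, 3)

(-14, 3)


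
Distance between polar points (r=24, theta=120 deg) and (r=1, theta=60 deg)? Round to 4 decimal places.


d = sqrt(r1^2 + r2^2 - 2*r1*r2*cos(t2-t1))
d = sqrt(24^2 + 1^2 - 2*24*1*cos(60-120)) = 23.516

23.516


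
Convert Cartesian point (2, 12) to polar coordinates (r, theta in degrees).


r = sqrt(2^2 + 12^2) = 12.1655
theta = atan2(12, 2) = 80.5377 degrees

r = 12.1655, theta = 80.5377 degrees


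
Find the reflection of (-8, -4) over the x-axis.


Reflection across x-axis: (x, y) -> (x, -y)
(-8, -4) -> (-8, 4)

(-8, 4)


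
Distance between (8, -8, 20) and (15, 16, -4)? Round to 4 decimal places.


d = sqrt((15-8)^2 + (16--8)^2 + (-4-20)^2) = 34.6554

34.6554


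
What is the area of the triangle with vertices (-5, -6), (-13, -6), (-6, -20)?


Area = |x1(y2-y3) + x2(y3-y1) + x3(y1-y2)| / 2
= |-5*(-6--20) + -13*(-20--6) + -6*(-6--6)| / 2
= 56

56


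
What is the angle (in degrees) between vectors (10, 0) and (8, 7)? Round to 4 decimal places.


dot = 10*8 + 0*7 = 80
|u| = 10, |v| = 10.6301
cos(angle) = 0.7526
angle = 41.1859 degrees

41.1859 degrees


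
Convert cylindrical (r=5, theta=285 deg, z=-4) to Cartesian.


x = 5 * cos(285) = 1.2941
y = 5 * sin(285) = -4.8296
z = -4

(1.2941, -4.8296, -4)


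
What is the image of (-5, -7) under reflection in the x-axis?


Reflection across x-axis: (x, y) -> (x, -y)
(-5, -7) -> (-5, 7)

(-5, 7)


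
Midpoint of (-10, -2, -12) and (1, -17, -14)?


Midpoint = ((-10+1)/2, (-2+-17)/2, (-12+-14)/2) = (-4.5, -9.5, -13)

(-4.5, -9.5, -13)


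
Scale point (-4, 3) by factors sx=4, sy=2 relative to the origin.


Scaling: (x*sx, y*sy) = (-4*4, 3*2) = (-16, 6)

(-16, 6)


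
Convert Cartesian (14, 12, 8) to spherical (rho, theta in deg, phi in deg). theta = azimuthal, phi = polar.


rho = sqrt(14^2 + 12^2 + 8^2) = 20.0998
theta = atan2(12, 14) = 40.6013 deg
phi = acos(8/20.0998) = 66.5459 deg

rho = 20.0998, theta = 40.6013 deg, phi = 66.5459 deg


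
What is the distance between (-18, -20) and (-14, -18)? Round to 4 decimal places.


d = sqrt((-14--18)^2 + (-18--20)^2) = 4.4721

4.4721


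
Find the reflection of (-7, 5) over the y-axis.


Reflection across y-axis: (x, y) -> (-x, y)
(-7, 5) -> (7, 5)

(7, 5)


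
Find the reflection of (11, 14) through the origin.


Reflection through origin: (x, y) -> (-x, -y)
(11, 14) -> (-11, -14)

(-11, -14)


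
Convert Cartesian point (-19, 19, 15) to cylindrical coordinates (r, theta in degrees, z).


r = sqrt((-19)^2 + 19^2) = 26.8701
theta = atan2(19, -19) = 135 deg
z = 15

r = 26.8701, theta = 135 deg, z = 15


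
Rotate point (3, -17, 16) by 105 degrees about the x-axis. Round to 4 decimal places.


x' = 3
y' = -17*cos(105) - 16*sin(105) = -11.0549
z' = -17*sin(105) + 16*cos(105) = -20.5618

(3, -11.0549, -20.5618)


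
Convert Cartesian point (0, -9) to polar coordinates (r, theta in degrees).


r = sqrt(0^2 + (-9)^2) = 9
theta = atan2(-9, 0) = 270 degrees

r = 9, theta = 270 degrees


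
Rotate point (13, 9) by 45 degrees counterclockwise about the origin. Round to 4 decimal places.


x' = 13*cos(45) - 9*sin(45) = 2.8284
y' = 13*sin(45) + 9*cos(45) = 15.5563

(2.8284, 15.5563)


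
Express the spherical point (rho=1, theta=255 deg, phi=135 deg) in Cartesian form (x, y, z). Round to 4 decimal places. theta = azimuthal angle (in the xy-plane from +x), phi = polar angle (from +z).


x = 1 * sin(135) * cos(255) = -0.183
y = 1 * sin(135) * sin(255) = -0.683
z = 1 * cos(135) = -0.7071

(-0.183, -0.683, -0.7071)


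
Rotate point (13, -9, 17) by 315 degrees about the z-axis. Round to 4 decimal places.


x' = 13*cos(315) - -9*sin(315) = 2.8284
y' = 13*sin(315) + -9*cos(315) = -15.5563
z' = 17

(2.8284, -15.5563, 17)


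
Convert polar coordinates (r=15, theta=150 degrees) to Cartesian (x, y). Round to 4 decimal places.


x = 15 * cos(150) = -12.9904
y = 15 * sin(150) = 7.5

(-12.9904, 7.5)


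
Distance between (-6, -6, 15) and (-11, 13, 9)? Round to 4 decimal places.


d = sqrt((-11--6)^2 + (13--6)^2 + (9-15)^2) = 20.5426

20.5426


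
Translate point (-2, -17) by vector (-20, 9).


Translation: (x+dx, y+dy) = (-2+-20, -17+9) = (-22, -8)

(-22, -8)


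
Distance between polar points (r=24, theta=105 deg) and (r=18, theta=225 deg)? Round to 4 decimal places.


d = sqrt(r1^2 + r2^2 - 2*r1*r2*cos(t2-t1))
d = sqrt(24^2 + 18^2 - 2*24*18*cos(225-105)) = 36.4966

36.4966
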